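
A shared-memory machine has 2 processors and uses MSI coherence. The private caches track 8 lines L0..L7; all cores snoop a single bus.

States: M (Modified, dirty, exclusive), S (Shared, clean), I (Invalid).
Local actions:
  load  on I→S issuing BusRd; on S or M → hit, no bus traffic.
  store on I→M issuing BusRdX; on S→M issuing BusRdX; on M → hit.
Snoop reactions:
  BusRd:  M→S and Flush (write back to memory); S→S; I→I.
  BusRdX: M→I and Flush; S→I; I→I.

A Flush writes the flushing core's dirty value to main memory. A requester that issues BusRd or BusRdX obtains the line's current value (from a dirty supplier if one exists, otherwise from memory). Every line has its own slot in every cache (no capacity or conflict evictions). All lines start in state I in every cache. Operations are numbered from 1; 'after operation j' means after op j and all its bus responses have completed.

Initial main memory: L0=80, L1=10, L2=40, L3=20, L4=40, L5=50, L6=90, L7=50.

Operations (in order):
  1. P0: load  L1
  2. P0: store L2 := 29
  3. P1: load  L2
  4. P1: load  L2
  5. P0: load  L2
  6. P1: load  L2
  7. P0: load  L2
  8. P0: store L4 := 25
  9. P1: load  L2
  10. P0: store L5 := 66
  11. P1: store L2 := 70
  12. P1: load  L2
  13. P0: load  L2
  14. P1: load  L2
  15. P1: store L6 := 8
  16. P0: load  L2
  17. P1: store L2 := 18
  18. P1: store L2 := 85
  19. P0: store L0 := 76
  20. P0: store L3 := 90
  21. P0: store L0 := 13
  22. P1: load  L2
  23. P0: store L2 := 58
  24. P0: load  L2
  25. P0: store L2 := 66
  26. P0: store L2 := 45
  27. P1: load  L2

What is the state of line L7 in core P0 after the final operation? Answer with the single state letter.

state = I

1. P0: load  L1  bus=[BusRd]  L1: P0=S P1=I  mem[L1]=10
2. P0: store L2 := 29  bus=[BusRdX]  L2: P0=M P1=I  mem[L2]=40
3. P1: load  L2  bus=[BusRd,Flush]  L2: P0=S P1=S  mem[L2]=29
4. P1: load  L2  bus=[-]  L2: P0=S P1=S  mem[L2]=29
5. P0: load  L2  bus=[-]  L2: P0=S P1=S  mem[L2]=29
6. P1: load  L2  bus=[-]  L2: P0=S P1=S  mem[L2]=29
7. P0: load  L2  bus=[-]  L2: P0=S P1=S  mem[L2]=29
8. P0: store L4 := 25  bus=[BusRdX]  L4: P0=M P1=I  mem[L4]=40
9. P1: load  L2  bus=[-]  L2: P0=S P1=S  mem[L2]=29
10. P0: store L5 := 66  bus=[BusRdX]  L5: P0=M P1=I  mem[L5]=50
11. P1: store L2 := 70  bus=[BusRdX]  L2: P0=I P1=M  mem[L2]=29
12. P1: load  L2  bus=[-]  L2: P0=I P1=M  mem[L2]=29
13. P0: load  L2  bus=[BusRd,Flush]  L2: P0=S P1=S  mem[L2]=70
14. P1: load  L2  bus=[-]  L2: P0=S P1=S  mem[L2]=70
15. P1: store L6 := 8  bus=[BusRdX]  L6: P0=I P1=M  mem[L6]=90
16. P0: load  L2  bus=[-]  L2: P0=S P1=S  mem[L2]=70
17. P1: store L2 := 18  bus=[BusRdX]  L2: P0=I P1=M  mem[L2]=70
18. P1: store L2 := 85  bus=[-]  L2: P0=I P1=M  mem[L2]=70
19. P0: store L0 := 76  bus=[BusRdX]  L0: P0=M P1=I  mem[L0]=80
20. P0: store L3 := 90  bus=[BusRdX]  L3: P0=M P1=I  mem[L3]=20
21. P0: store L0 := 13  bus=[-]  L0: P0=M P1=I  mem[L0]=80
22. P1: load  L2  bus=[-]  L2: P0=I P1=M  mem[L2]=70
23. P0: store L2 := 58  bus=[BusRdX,Flush]  L2: P0=M P1=I  mem[L2]=85
24. P0: load  L2  bus=[-]  L2: P0=M P1=I  mem[L2]=85
25. P0: store L2 := 66  bus=[-]  L2: P0=M P1=I  mem[L2]=85
26. P0: store L2 := 45  bus=[-]  L2: P0=M P1=I  mem[L2]=85
27. P1: load  L2  bus=[BusRd,Flush]  L2: P0=S P1=S  mem[L2]=45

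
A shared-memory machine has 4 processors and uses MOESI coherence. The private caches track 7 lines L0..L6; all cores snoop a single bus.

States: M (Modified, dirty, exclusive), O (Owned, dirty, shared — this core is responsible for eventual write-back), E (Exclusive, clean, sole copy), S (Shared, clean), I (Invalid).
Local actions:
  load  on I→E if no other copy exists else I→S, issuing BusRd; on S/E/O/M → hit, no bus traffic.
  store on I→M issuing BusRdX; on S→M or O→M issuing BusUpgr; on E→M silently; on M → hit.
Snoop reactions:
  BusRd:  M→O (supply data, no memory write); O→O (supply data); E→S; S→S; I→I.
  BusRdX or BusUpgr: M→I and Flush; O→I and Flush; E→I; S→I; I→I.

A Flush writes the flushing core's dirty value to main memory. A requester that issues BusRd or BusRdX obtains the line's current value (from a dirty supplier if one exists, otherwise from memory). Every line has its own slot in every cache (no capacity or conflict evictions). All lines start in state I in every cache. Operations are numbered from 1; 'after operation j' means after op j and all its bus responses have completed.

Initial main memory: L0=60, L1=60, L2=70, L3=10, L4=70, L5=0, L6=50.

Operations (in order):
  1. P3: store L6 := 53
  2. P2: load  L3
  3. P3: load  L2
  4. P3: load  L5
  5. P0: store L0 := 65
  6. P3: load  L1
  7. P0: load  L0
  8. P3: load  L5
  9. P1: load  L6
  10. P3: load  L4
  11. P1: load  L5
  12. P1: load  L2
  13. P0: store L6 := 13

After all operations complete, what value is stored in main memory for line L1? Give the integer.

memory[L1] = 60

[1] P3: store L6 := 53 | P0:I, P1:I, P2:I, P3:M(53) | bus: BusRdX
[2] P2: load  L3 | P0:I, P1:I, P2:E(10), P3:I | bus: BusRd
[3] P3: load  L2 | P0:I, P1:I, P2:I, P3:E(70) | bus: BusRd
[4] P3: load  L5 | P0:I, P1:I, P2:I, P3:E(0) | bus: BusRd
[5] P0: store L0 := 65 | P0:M(65), P1:I, P2:I, P3:I | bus: BusRdX
[6] P3: load  L1 | P0:I, P1:I, P2:I, P3:E(60) | bus: BusRd
[7] P0: load  L0 | P0:M(65), P1:I, P2:I, P3:I | bus: none
[8] P3: load  L5 | P0:I, P1:I, P2:I, P3:E(0) | bus: none
[9] P1: load  L6 | P0:I, P1:S(53), P2:I, P3:O(53) | bus: BusRd
[10] P3: load  L4 | P0:I, P1:I, P2:I, P3:E(70) | bus: BusRd
[11] P1: load  L5 | P0:I, P1:S(0), P2:I, P3:S(0) | bus: BusRd
[12] P1: load  L2 | P0:I, P1:S(70), P2:I, P3:S(70) | bus: BusRd
[13] P0: store L6 := 13 | P0:M(13), P1:I, P2:I, P3:I | bus: BusRdX,Flush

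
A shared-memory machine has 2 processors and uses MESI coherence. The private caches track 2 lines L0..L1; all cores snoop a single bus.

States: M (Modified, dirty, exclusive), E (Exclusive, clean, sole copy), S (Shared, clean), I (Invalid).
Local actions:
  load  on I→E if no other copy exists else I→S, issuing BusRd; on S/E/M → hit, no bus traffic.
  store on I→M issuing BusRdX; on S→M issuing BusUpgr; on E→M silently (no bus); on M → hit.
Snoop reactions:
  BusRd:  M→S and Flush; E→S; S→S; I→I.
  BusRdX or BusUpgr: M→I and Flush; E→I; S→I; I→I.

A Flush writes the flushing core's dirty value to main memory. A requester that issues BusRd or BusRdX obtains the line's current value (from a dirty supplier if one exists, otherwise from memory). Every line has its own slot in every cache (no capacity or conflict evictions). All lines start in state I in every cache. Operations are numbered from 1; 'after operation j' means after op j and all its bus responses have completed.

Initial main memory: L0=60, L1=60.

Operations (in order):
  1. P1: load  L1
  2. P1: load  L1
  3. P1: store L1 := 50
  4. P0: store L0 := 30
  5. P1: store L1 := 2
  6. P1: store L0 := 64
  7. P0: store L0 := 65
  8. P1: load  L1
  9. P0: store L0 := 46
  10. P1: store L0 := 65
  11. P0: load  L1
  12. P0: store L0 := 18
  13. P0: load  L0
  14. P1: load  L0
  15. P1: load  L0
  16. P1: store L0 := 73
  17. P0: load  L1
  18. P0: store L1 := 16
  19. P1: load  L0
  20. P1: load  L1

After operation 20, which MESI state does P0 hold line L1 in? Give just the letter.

1. P1: load  L1  bus=[BusRd]  L1: P0=I P1=E  mem[L1]=60
2. P1: load  L1  bus=[-]  L1: P0=I P1=E  mem[L1]=60
3. P1: store L1 := 50  bus=[-]  L1: P0=I P1=M  mem[L1]=60
4. P0: store L0 := 30  bus=[BusRdX]  L0: P0=M P1=I  mem[L0]=60
5. P1: store L1 := 2  bus=[-]  L1: P0=I P1=M  mem[L1]=60
6. P1: store L0 := 64  bus=[BusRdX,Flush]  L0: P0=I P1=M  mem[L0]=30
7. P0: store L0 := 65  bus=[BusRdX,Flush]  L0: P0=M P1=I  mem[L0]=64
8. P1: load  L1  bus=[-]  L1: P0=I P1=M  mem[L1]=60
9. P0: store L0 := 46  bus=[-]  L0: P0=M P1=I  mem[L0]=64
10. P1: store L0 := 65  bus=[BusRdX,Flush]  L0: P0=I P1=M  mem[L0]=46
11. P0: load  L1  bus=[BusRd,Flush]  L1: P0=S P1=S  mem[L1]=2
12. P0: store L0 := 18  bus=[BusRdX,Flush]  L0: P0=M P1=I  mem[L0]=65
13. P0: load  L0  bus=[-]  L0: P0=M P1=I  mem[L0]=65
14. P1: load  L0  bus=[BusRd,Flush]  L0: P0=S P1=S  mem[L0]=18
15. P1: load  L0  bus=[-]  L0: P0=S P1=S  mem[L0]=18
16. P1: store L0 := 73  bus=[BusUpgr]  L0: P0=I P1=M  mem[L0]=18
17. P0: load  L1  bus=[-]  L1: P0=S P1=S  mem[L1]=2
18. P0: store L1 := 16  bus=[BusUpgr]  L1: P0=M P1=I  mem[L1]=2
19. P1: load  L0  bus=[-]  L0: P0=I P1=M  mem[L0]=18
20. P1: load  L1  bus=[BusRd,Flush]  L1: P0=S P1=S  mem[L1]=16

state = S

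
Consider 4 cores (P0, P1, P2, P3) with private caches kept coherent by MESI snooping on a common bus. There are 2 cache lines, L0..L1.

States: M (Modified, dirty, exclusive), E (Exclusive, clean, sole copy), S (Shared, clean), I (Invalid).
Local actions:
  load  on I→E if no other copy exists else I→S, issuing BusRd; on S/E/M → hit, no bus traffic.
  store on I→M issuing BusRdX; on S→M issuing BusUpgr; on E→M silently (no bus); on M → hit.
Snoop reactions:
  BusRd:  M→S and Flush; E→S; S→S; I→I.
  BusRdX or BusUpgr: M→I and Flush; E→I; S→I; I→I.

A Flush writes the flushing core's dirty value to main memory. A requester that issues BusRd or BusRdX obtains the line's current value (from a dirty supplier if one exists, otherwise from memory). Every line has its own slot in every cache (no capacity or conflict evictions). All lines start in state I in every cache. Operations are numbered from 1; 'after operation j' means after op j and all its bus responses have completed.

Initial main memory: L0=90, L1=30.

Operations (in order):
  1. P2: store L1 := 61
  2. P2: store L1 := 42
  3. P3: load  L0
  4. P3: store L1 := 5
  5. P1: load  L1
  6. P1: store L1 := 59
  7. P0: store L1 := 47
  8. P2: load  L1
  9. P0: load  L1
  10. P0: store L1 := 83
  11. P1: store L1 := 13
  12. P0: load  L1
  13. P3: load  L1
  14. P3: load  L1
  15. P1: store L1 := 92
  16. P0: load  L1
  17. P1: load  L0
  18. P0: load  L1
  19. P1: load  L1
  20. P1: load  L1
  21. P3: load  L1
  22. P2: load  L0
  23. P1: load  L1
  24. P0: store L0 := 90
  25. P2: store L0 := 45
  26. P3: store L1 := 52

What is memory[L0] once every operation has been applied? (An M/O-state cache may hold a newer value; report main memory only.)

memory[L0] = 90

step 1: P2: store L1 := 61  ⟶  IIMI  (L1)  txn=BusRdX  M[L1]=30
step 2: P2: store L1 := 42  ⟶  IIMI  (L1)  txn=∅  M[L1]=30
step 3: P3: load  L0  ⟶  IIIE  (L0)  txn=BusRd  M[L0]=90
step 4: P3: store L1 := 5  ⟶  IIIM  (L1)  txn=BusRdX+Flush  M[L1]=42
step 5: P1: load  L1  ⟶  ISIS  (L1)  txn=BusRd+Flush  M[L1]=5
step 6: P1: store L1 := 59  ⟶  IMII  (L1)  txn=BusUpgr  M[L1]=5
step 7: P0: store L1 := 47  ⟶  MIII  (L1)  txn=BusRdX+Flush  M[L1]=59
step 8: P2: load  L1  ⟶  SISI  (L1)  txn=BusRd+Flush  M[L1]=47
step 9: P0: load  L1  ⟶  SISI  (L1)  txn=∅  M[L1]=47
step 10: P0: store L1 := 83  ⟶  MIII  (L1)  txn=BusUpgr  M[L1]=47
step 11: P1: store L1 := 13  ⟶  IMII  (L1)  txn=BusRdX+Flush  M[L1]=83
step 12: P0: load  L1  ⟶  SSII  (L1)  txn=BusRd+Flush  M[L1]=13
step 13: P3: load  L1  ⟶  SSIS  (L1)  txn=BusRd  M[L1]=13
step 14: P3: load  L1  ⟶  SSIS  (L1)  txn=∅  M[L1]=13
step 15: P1: store L1 := 92  ⟶  IMII  (L1)  txn=BusUpgr  M[L1]=13
step 16: P0: load  L1  ⟶  SSII  (L1)  txn=BusRd+Flush  M[L1]=92
step 17: P1: load  L0  ⟶  ISIS  (L0)  txn=BusRd  M[L0]=90
step 18: P0: load  L1  ⟶  SSII  (L1)  txn=∅  M[L1]=92
step 19: P1: load  L1  ⟶  SSII  (L1)  txn=∅  M[L1]=92
step 20: P1: load  L1  ⟶  SSII  (L1)  txn=∅  M[L1]=92
step 21: P3: load  L1  ⟶  SSIS  (L1)  txn=BusRd  M[L1]=92
step 22: P2: load  L0  ⟶  ISSS  (L0)  txn=BusRd  M[L0]=90
step 23: P1: load  L1  ⟶  SSIS  (L1)  txn=∅  M[L1]=92
step 24: P0: store L0 := 90  ⟶  MIII  (L0)  txn=BusRdX  M[L0]=90
step 25: P2: store L0 := 45  ⟶  IIMI  (L0)  txn=BusRdX+Flush  M[L0]=90
step 26: P3: store L1 := 52  ⟶  IIIM  (L1)  txn=BusUpgr  M[L1]=92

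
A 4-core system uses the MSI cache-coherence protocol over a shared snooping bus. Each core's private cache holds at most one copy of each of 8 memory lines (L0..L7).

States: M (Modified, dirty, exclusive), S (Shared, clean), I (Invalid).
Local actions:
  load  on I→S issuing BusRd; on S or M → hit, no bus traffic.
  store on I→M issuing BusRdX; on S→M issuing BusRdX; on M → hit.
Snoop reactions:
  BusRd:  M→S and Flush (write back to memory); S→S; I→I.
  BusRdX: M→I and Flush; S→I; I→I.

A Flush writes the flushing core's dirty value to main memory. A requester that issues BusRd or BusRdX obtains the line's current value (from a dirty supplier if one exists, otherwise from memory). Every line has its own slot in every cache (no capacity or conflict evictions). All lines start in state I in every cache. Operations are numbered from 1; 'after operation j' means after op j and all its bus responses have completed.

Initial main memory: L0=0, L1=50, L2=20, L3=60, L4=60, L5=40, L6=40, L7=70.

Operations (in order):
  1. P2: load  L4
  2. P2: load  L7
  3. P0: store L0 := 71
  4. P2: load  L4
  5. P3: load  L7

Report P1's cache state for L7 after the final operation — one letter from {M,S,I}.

step 1: P2: load  L4  ⟶  IISI  (L4)  txn=BusRd  M[L4]=60
step 2: P2: load  L7  ⟶  IISI  (L7)  txn=BusRd  M[L7]=70
step 3: P0: store L0 := 71  ⟶  MIII  (L0)  txn=BusRdX  M[L0]=0
step 4: P2: load  L4  ⟶  IISI  (L4)  txn=∅  M[L4]=60
step 5: P3: load  L7  ⟶  IISS  (L7)  txn=BusRd  M[L7]=70

state = I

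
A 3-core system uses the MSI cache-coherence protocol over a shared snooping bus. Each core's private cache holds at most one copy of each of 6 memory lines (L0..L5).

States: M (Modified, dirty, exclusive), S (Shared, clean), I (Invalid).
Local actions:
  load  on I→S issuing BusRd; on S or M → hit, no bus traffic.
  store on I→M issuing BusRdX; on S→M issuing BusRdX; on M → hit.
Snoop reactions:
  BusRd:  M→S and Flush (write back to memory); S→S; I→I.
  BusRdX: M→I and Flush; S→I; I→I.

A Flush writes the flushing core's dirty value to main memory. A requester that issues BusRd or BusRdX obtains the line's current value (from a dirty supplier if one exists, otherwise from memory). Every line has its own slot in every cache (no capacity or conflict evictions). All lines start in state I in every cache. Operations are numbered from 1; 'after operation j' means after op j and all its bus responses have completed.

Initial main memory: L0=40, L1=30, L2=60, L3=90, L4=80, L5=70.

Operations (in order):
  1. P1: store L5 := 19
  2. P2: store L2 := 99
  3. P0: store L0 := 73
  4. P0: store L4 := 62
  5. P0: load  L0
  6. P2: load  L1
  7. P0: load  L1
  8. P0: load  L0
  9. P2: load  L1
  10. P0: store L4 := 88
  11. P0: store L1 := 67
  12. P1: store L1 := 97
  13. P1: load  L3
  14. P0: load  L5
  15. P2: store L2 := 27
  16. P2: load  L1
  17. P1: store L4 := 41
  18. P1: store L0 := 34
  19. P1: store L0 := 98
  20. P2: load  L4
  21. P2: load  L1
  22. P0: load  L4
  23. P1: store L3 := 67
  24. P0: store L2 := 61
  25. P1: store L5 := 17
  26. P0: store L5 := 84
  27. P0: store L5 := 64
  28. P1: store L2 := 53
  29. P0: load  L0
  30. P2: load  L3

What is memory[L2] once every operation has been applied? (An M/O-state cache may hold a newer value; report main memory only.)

memory[L2] = 61

1. P1: store L5 := 19  bus=[BusRdX]  L5: P0=I P1=M P2=I  mem[L5]=70
2. P2: store L2 := 99  bus=[BusRdX]  L2: P0=I P1=I P2=M  mem[L2]=60
3. P0: store L0 := 73  bus=[BusRdX]  L0: P0=M P1=I P2=I  mem[L0]=40
4. P0: store L4 := 62  bus=[BusRdX]  L4: P0=M P1=I P2=I  mem[L4]=80
5. P0: load  L0  bus=[-]  L0: P0=M P1=I P2=I  mem[L0]=40
6. P2: load  L1  bus=[BusRd]  L1: P0=I P1=I P2=S  mem[L1]=30
7. P0: load  L1  bus=[BusRd]  L1: P0=S P1=I P2=S  mem[L1]=30
8. P0: load  L0  bus=[-]  L0: P0=M P1=I P2=I  mem[L0]=40
9. P2: load  L1  bus=[-]  L1: P0=S P1=I P2=S  mem[L1]=30
10. P0: store L4 := 88  bus=[-]  L4: P0=M P1=I P2=I  mem[L4]=80
11. P0: store L1 := 67  bus=[BusRdX]  L1: P0=M P1=I P2=I  mem[L1]=30
12. P1: store L1 := 97  bus=[BusRdX,Flush]  L1: P0=I P1=M P2=I  mem[L1]=67
13. P1: load  L3  bus=[BusRd]  L3: P0=I P1=S P2=I  mem[L3]=90
14. P0: load  L5  bus=[BusRd,Flush]  L5: P0=S P1=S P2=I  mem[L5]=19
15. P2: store L2 := 27  bus=[-]  L2: P0=I P1=I P2=M  mem[L2]=60
16. P2: load  L1  bus=[BusRd,Flush]  L1: P0=I P1=S P2=S  mem[L1]=97
17. P1: store L4 := 41  bus=[BusRdX,Flush]  L4: P0=I P1=M P2=I  mem[L4]=88
18. P1: store L0 := 34  bus=[BusRdX,Flush]  L0: P0=I P1=M P2=I  mem[L0]=73
19. P1: store L0 := 98  bus=[-]  L0: P0=I P1=M P2=I  mem[L0]=73
20. P2: load  L4  bus=[BusRd,Flush]  L4: P0=I P1=S P2=S  mem[L4]=41
21. P2: load  L1  bus=[-]  L1: P0=I P1=S P2=S  mem[L1]=97
22. P0: load  L4  bus=[BusRd]  L4: P0=S P1=S P2=S  mem[L4]=41
23. P1: store L3 := 67  bus=[BusRdX]  L3: P0=I P1=M P2=I  mem[L3]=90
24. P0: store L2 := 61  bus=[BusRdX,Flush]  L2: P0=M P1=I P2=I  mem[L2]=27
25. P1: store L5 := 17  bus=[BusRdX]  L5: P0=I P1=M P2=I  mem[L5]=19
26. P0: store L5 := 84  bus=[BusRdX,Flush]  L5: P0=M P1=I P2=I  mem[L5]=17
27. P0: store L5 := 64  bus=[-]  L5: P0=M P1=I P2=I  mem[L5]=17
28. P1: store L2 := 53  bus=[BusRdX,Flush]  L2: P0=I P1=M P2=I  mem[L2]=61
29. P0: load  L0  bus=[BusRd,Flush]  L0: P0=S P1=S P2=I  mem[L0]=98
30. P2: load  L3  bus=[BusRd,Flush]  L3: P0=I P1=S P2=S  mem[L3]=67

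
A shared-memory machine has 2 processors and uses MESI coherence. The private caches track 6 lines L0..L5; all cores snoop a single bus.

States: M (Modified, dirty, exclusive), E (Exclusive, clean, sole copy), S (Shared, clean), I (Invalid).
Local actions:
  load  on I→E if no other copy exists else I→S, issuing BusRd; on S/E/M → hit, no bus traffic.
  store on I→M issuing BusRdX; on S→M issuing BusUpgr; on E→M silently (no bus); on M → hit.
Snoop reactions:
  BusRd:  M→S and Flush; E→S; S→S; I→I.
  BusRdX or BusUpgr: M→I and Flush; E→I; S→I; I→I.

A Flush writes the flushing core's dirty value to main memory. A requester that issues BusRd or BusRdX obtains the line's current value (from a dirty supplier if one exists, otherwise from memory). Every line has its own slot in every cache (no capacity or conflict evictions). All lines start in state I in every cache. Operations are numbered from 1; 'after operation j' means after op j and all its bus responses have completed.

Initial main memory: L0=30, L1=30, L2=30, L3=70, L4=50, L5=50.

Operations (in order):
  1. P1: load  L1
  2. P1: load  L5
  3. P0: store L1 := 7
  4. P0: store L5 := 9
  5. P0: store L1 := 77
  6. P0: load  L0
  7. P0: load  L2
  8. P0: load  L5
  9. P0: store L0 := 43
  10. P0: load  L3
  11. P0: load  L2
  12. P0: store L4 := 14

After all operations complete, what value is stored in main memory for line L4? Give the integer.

1. P1: load  L1  bus=[BusRd]  L1: P0=I P1=E  mem[L1]=30
2. P1: load  L5  bus=[BusRd]  L5: P0=I P1=E  mem[L5]=50
3. P0: store L1 := 7  bus=[BusRdX]  L1: P0=M P1=I  mem[L1]=30
4. P0: store L5 := 9  bus=[BusRdX]  L5: P0=M P1=I  mem[L5]=50
5. P0: store L1 := 77  bus=[-]  L1: P0=M P1=I  mem[L1]=30
6. P0: load  L0  bus=[BusRd]  L0: P0=E P1=I  mem[L0]=30
7. P0: load  L2  bus=[BusRd]  L2: P0=E P1=I  mem[L2]=30
8. P0: load  L5  bus=[-]  L5: P0=M P1=I  mem[L5]=50
9. P0: store L0 := 43  bus=[-]  L0: P0=M P1=I  mem[L0]=30
10. P0: load  L3  bus=[BusRd]  L3: P0=E P1=I  mem[L3]=70
11. P0: load  L2  bus=[-]  L2: P0=E P1=I  mem[L2]=30
12. P0: store L4 := 14  bus=[BusRdX]  L4: P0=M P1=I  mem[L4]=50

memory[L4] = 50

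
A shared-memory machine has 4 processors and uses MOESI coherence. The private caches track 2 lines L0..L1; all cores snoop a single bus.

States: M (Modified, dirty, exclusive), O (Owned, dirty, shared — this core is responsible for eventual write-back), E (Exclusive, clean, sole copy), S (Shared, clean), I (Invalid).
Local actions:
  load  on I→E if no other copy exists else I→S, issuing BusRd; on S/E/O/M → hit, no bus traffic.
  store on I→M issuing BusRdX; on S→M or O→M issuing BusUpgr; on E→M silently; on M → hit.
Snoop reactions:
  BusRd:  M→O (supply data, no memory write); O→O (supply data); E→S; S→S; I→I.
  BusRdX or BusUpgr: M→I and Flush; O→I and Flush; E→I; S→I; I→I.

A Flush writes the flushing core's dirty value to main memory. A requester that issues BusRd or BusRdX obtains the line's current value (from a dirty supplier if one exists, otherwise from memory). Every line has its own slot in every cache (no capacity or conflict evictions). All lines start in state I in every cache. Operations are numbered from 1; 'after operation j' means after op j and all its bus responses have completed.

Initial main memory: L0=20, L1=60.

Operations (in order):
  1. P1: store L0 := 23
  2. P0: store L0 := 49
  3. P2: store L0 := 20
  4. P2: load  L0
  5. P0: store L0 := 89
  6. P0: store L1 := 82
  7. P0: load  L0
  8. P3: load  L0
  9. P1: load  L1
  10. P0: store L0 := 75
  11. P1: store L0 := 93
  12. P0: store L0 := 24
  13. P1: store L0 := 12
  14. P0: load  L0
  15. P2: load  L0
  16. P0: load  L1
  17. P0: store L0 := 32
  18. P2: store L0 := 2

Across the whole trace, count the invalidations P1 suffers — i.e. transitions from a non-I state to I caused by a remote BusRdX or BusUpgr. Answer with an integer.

[1] P1: store L0 := 23 | P0:I, P1:M(23), P2:I, P3:I | bus: BusRdX
[2] P0: store L0 := 49 | P0:M(49), P1:I, P2:I, P3:I | bus: BusRdX,Flush
[3] P2: store L0 := 20 | P0:I, P1:I, P2:M(20), P3:I | bus: BusRdX,Flush
[4] P2: load  L0 | P0:I, P1:I, P2:M(20), P3:I | bus: none
[5] P0: store L0 := 89 | P0:M(89), P1:I, P2:I, P3:I | bus: BusRdX,Flush
[6] P0: store L1 := 82 | P0:M(82), P1:I, P2:I, P3:I | bus: BusRdX
[7] P0: load  L0 | P0:M(89), P1:I, P2:I, P3:I | bus: none
[8] P3: load  L0 | P0:O(89), P1:I, P2:I, P3:S(89) | bus: BusRd
[9] P1: load  L1 | P0:O(82), P1:S(82), P2:I, P3:I | bus: BusRd
[10] P0: store L0 := 75 | P0:M(75), P1:I, P2:I, P3:I | bus: BusUpgr
[11] P1: store L0 := 93 | P0:I, P1:M(93), P2:I, P3:I | bus: BusRdX,Flush
[12] P0: store L0 := 24 | P0:M(24), P1:I, P2:I, P3:I | bus: BusRdX,Flush
[13] P1: store L0 := 12 | P0:I, P1:M(12), P2:I, P3:I | bus: BusRdX,Flush
[14] P0: load  L0 | P0:S(12), P1:O(12), P2:I, P3:I | bus: BusRd
[15] P2: load  L0 | P0:S(12), P1:O(12), P2:S(12), P3:I | bus: BusRd
[16] P0: load  L1 | P0:O(82), P1:S(82), P2:I, P3:I | bus: none
[17] P0: store L0 := 32 | P0:M(32), P1:I, P2:I, P3:I | bus: BusUpgr,Flush
[18] P2: store L0 := 2 | P0:I, P1:I, P2:M(2), P3:I | bus: BusRdX,Flush

invalidations = 3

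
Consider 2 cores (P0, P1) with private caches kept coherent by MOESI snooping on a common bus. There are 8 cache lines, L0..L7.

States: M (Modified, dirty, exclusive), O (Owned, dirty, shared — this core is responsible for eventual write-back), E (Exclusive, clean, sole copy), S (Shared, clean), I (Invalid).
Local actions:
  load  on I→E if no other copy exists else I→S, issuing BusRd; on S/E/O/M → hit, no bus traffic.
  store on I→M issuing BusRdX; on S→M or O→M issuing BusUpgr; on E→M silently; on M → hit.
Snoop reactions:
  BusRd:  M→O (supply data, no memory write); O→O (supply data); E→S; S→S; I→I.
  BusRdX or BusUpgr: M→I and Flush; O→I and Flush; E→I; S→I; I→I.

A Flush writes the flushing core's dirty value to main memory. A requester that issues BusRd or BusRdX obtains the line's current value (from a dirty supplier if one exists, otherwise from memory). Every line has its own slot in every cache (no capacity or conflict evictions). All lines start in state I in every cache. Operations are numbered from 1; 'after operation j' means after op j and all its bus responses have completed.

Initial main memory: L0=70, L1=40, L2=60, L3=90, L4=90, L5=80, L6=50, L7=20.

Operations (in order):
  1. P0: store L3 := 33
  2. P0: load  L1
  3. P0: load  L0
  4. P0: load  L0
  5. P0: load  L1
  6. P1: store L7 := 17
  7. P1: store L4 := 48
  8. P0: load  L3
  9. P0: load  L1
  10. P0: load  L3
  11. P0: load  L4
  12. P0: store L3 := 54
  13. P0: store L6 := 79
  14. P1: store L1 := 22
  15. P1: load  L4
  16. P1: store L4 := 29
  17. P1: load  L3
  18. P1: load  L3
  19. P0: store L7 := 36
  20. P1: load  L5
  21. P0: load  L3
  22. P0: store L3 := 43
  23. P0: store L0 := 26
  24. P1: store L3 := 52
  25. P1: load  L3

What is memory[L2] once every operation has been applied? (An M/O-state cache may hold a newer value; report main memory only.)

memory[L2] = 60

1. P0: store L3 := 33  bus=[BusRdX]  L3: P0=M P1=I  mem[L3]=90
2. P0: load  L1  bus=[BusRd]  L1: P0=E P1=I  mem[L1]=40
3. P0: load  L0  bus=[BusRd]  L0: P0=E P1=I  mem[L0]=70
4. P0: load  L0  bus=[-]  L0: P0=E P1=I  mem[L0]=70
5. P0: load  L1  bus=[-]  L1: P0=E P1=I  mem[L1]=40
6. P1: store L7 := 17  bus=[BusRdX]  L7: P0=I P1=M  mem[L7]=20
7. P1: store L4 := 48  bus=[BusRdX]  L4: P0=I P1=M  mem[L4]=90
8. P0: load  L3  bus=[-]  L3: P0=M P1=I  mem[L3]=90
9. P0: load  L1  bus=[-]  L1: P0=E P1=I  mem[L1]=40
10. P0: load  L3  bus=[-]  L3: P0=M P1=I  mem[L3]=90
11. P0: load  L4  bus=[BusRd]  L4: P0=S P1=O  mem[L4]=90
12. P0: store L3 := 54  bus=[-]  L3: P0=M P1=I  mem[L3]=90
13. P0: store L6 := 79  bus=[BusRdX]  L6: P0=M P1=I  mem[L6]=50
14. P1: store L1 := 22  bus=[BusRdX]  L1: P0=I P1=M  mem[L1]=40
15. P1: load  L4  bus=[-]  L4: P0=S P1=O  mem[L4]=90
16. P1: store L4 := 29  bus=[BusUpgr]  L4: P0=I P1=M  mem[L4]=90
17. P1: load  L3  bus=[BusRd]  L3: P0=O P1=S  mem[L3]=90
18. P1: load  L3  bus=[-]  L3: P0=O P1=S  mem[L3]=90
19. P0: store L7 := 36  bus=[BusRdX,Flush]  L7: P0=M P1=I  mem[L7]=17
20. P1: load  L5  bus=[BusRd]  L5: P0=I P1=E  mem[L5]=80
21. P0: load  L3  bus=[-]  L3: P0=O P1=S  mem[L3]=90
22. P0: store L3 := 43  bus=[BusUpgr]  L3: P0=M P1=I  mem[L3]=90
23. P0: store L0 := 26  bus=[-]  L0: P0=M P1=I  mem[L0]=70
24. P1: store L3 := 52  bus=[BusRdX,Flush]  L3: P0=I P1=M  mem[L3]=43
25. P1: load  L3  bus=[-]  L3: P0=I P1=M  mem[L3]=43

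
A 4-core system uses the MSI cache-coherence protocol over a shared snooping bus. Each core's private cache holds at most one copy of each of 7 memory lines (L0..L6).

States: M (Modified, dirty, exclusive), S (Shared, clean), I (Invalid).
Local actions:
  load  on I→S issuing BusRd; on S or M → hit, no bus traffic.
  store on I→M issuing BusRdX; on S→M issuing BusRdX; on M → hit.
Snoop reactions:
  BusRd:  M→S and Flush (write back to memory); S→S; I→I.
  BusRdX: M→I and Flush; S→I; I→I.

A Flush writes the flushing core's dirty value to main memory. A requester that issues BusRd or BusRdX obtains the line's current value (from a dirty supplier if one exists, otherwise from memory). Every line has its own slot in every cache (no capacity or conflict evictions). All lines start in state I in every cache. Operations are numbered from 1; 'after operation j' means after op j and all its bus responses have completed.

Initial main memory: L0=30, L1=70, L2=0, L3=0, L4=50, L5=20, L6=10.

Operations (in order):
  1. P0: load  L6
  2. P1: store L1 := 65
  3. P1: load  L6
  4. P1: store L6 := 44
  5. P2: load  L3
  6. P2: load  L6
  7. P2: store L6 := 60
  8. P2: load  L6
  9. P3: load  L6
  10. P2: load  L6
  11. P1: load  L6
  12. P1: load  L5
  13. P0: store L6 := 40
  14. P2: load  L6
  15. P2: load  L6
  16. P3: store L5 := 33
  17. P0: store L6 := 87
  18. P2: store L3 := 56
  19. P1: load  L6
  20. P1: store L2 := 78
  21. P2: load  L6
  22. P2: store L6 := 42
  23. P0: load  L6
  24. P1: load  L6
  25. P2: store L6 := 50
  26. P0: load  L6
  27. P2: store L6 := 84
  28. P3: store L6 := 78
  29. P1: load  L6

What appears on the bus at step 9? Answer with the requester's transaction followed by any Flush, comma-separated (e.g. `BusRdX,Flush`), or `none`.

bus = BusRd,Flush

step 1: P0: load  L6  ⟶  SIII  (L6)  txn=BusRd  M[L6]=10
step 2: P1: store L1 := 65  ⟶  IMII  (L1)  txn=BusRdX  M[L1]=70
step 3: P1: load  L6  ⟶  SSII  (L6)  txn=BusRd  M[L6]=10
step 4: P1: store L6 := 44  ⟶  IMII  (L6)  txn=BusRdX  M[L6]=10
step 5: P2: load  L3  ⟶  IISI  (L3)  txn=BusRd  M[L3]=0
step 6: P2: load  L6  ⟶  ISSI  (L6)  txn=BusRd+Flush  M[L6]=44
step 7: P2: store L6 := 60  ⟶  IIMI  (L6)  txn=BusRdX  M[L6]=44
step 8: P2: load  L6  ⟶  IIMI  (L6)  txn=∅  M[L6]=44
step 9: P3: load  L6  ⟶  IISS  (L6)  txn=BusRd+Flush  M[L6]=60
step 10: P2: load  L6  ⟶  IISS  (L6)  txn=∅  M[L6]=60
step 11: P1: load  L6  ⟶  ISSS  (L6)  txn=BusRd  M[L6]=60
step 12: P1: load  L5  ⟶  ISII  (L5)  txn=BusRd  M[L5]=20
step 13: P0: store L6 := 40  ⟶  MIII  (L6)  txn=BusRdX  M[L6]=60
step 14: P2: load  L6  ⟶  SISI  (L6)  txn=BusRd+Flush  M[L6]=40
step 15: P2: load  L6  ⟶  SISI  (L6)  txn=∅  M[L6]=40
step 16: P3: store L5 := 33  ⟶  IIIM  (L5)  txn=BusRdX  M[L5]=20
step 17: P0: store L6 := 87  ⟶  MIII  (L6)  txn=BusRdX  M[L6]=40
step 18: P2: store L3 := 56  ⟶  IIMI  (L3)  txn=BusRdX  M[L3]=0
step 19: P1: load  L6  ⟶  SSII  (L6)  txn=BusRd+Flush  M[L6]=87
step 20: P1: store L2 := 78  ⟶  IMII  (L2)  txn=BusRdX  M[L2]=0
step 21: P2: load  L6  ⟶  SSSI  (L6)  txn=BusRd  M[L6]=87
step 22: P2: store L6 := 42  ⟶  IIMI  (L6)  txn=BusRdX  M[L6]=87
step 23: P0: load  L6  ⟶  SISI  (L6)  txn=BusRd+Flush  M[L6]=42
step 24: P1: load  L6  ⟶  SSSI  (L6)  txn=BusRd  M[L6]=42
step 25: P2: store L6 := 50  ⟶  IIMI  (L6)  txn=BusRdX  M[L6]=42
step 26: P0: load  L6  ⟶  SISI  (L6)  txn=BusRd+Flush  M[L6]=50
step 27: P2: store L6 := 84  ⟶  IIMI  (L6)  txn=BusRdX  M[L6]=50
step 28: P3: store L6 := 78  ⟶  IIIM  (L6)  txn=BusRdX+Flush  M[L6]=84
step 29: P1: load  L6  ⟶  ISIS  (L6)  txn=BusRd+Flush  M[L6]=78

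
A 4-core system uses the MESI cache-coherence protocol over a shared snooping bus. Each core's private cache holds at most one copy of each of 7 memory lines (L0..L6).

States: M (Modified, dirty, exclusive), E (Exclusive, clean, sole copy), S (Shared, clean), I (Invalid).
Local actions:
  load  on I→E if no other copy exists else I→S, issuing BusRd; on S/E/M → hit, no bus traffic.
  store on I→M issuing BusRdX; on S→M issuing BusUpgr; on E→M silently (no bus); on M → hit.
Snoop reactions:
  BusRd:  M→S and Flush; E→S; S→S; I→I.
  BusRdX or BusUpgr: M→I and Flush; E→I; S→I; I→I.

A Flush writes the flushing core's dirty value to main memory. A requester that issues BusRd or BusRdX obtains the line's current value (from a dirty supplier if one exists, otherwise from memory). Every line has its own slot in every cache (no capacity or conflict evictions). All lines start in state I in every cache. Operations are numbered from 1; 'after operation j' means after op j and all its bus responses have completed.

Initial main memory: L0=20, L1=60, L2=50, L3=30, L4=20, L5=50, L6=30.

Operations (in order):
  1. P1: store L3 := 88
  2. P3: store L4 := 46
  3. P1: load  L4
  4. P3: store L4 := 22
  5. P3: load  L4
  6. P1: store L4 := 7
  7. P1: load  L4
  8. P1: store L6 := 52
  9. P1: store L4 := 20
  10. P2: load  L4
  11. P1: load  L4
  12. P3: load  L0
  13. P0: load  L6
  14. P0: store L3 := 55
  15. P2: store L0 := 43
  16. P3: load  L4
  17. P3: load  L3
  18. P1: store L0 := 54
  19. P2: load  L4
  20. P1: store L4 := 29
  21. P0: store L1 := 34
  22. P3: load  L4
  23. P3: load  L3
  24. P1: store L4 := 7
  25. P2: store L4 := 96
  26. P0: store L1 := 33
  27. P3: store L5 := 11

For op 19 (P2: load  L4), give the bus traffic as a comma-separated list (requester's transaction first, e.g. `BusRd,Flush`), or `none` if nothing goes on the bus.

bus = none

step 1: P1: store L3 := 88  ⟶  IMII  (L3)  txn=BusRdX  M[L3]=30
step 2: P3: store L4 := 46  ⟶  IIIM  (L4)  txn=BusRdX  M[L4]=20
step 3: P1: load  L4  ⟶  ISIS  (L4)  txn=BusRd+Flush  M[L4]=46
step 4: P3: store L4 := 22  ⟶  IIIM  (L4)  txn=BusUpgr  M[L4]=46
step 5: P3: load  L4  ⟶  IIIM  (L4)  txn=∅  M[L4]=46
step 6: P1: store L4 := 7  ⟶  IMII  (L4)  txn=BusRdX+Flush  M[L4]=22
step 7: P1: load  L4  ⟶  IMII  (L4)  txn=∅  M[L4]=22
step 8: P1: store L6 := 52  ⟶  IMII  (L6)  txn=BusRdX  M[L6]=30
step 9: P1: store L4 := 20  ⟶  IMII  (L4)  txn=∅  M[L4]=22
step 10: P2: load  L4  ⟶  ISSI  (L4)  txn=BusRd+Flush  M[L4]=20
step 11: P1: load  L4  ⟶  ISSI  (L4)  txn=∅  M[L4]=20
step 12: P3: load  L0  ⟶  IIIE  (L0)  txn=BusRd  M[L0]=20
step 13: P0: load  L6  ⟶  SSII  (L6)  txn=BusRd+Flush  M[L6]=52
step 14: P0: store L3 := 55  ⟶  MIII  (L3)  txn=BusRdX+Flush  M[L3]=88
step 15: P2: store L0 := 43  ⟶  IIMI  (L0)  txn=BusRdX  M[L0]=20
step 16: P3: load  L4  ⟶  ISSS  (L4)  txn=BusRd  M[L4]=20
step 17: P3: load  L3  ⟶  SIIS  (L3)  txn=BusRd+Flush  M[L3]=55
step 18: P1: store L0 := 54  ⟶  IMII  (L0)  txn=BusRdX+Flush  M[L0]=43
step 19: P2: load  L4  ⟶  ISSS  (L4)  txn=∅  M[L4]=20
step 20: P1: store L4 := 29  ⟶  IMII  (L4)  txn=BusUpgr  M[L4]=20
step 21: P0: store L1 := 34  ⟶  MIII  (L1)  txn=BusRdX  M[L1]=60
step 22: P3: load  L4  ⟶  ISIS  (L4)  txn=BusRd+Flush  M[L4]=29
step 23: P3: load  L3  ⟶  SIIS  (L3)  txn=∅  M[L3]=55
step 24: P1: store L4 := 7  ⟶  IMII  (L4)  txn=BusUpgr  M[L4]=29
step 25: P2: store L4 := 96  ⟶  IIMI  (L4)  txn=BusRdX+Flush  M[L4]=7
step 26: P0: store L1 := 33  ⟶  MIII  (L1)  txn=∅  M[L1]=60
step 27: P3: store L5 := 11  ⟶  IIIM  (L5)  txn=BusRdX  M[L5]=50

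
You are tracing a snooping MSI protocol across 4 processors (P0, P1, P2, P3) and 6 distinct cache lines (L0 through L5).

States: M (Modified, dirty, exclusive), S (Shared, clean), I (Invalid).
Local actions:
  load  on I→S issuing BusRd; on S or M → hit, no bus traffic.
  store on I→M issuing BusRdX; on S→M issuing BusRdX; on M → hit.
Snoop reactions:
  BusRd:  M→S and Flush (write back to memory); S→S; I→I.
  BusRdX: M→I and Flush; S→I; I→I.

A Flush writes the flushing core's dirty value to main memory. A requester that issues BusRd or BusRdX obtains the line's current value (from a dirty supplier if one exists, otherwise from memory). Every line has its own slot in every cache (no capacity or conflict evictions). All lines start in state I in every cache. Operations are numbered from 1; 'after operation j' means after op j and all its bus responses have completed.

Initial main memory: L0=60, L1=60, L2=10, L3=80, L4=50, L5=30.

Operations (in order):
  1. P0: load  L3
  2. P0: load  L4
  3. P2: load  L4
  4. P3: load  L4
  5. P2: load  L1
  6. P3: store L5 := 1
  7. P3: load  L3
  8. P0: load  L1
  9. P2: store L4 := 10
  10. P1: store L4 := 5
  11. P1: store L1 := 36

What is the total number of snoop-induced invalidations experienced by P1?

invalidations = 0

[1] P0: load  L3 | P0:S(80), P1:I, P2:I, P3:I | bus: BusRd
[2] P0: load  L4 | P0:S(50), P1:I, P2:I, P3:I | bus: BusRd
[3] P2: load  L4 | P0:S(50), P1:I, P2:S(50), P3:I | bus: BusRd
[4] P3: load  L4 | P0:S(50), P1:I, P2:S(50), P3:S(50) | bus: BusRd
[5] P2: load  L1 | P0:I, P1:I, P2:S(60), P3:I | bus: BusRd
[6] P3: store L5 := 1 | P0:I, P1:I, P2:I, P3:M(1) | bus: BusRdX
[7] P3: load  L3 | P0:S(80), P1:I, P2:I, P3:S(80) | bus: BusRd
[8] P0: load  L1 | P0:S(60), P1:I, P2:S(60), P3:I | bus: BusRd
[9] P2: store L4 := 10 | P0:I, P1:I, P2:M(10), P3:I | bus: BusRdX
[10] P1: store L4 := 5 | P0:I, P1:M(5), P2:I, P3:I | bus: BusRdX,Flush
[11] P1: store L1 := 36 | P0:I, P1:M(36), P2:I, P3:I | bus: BusRdX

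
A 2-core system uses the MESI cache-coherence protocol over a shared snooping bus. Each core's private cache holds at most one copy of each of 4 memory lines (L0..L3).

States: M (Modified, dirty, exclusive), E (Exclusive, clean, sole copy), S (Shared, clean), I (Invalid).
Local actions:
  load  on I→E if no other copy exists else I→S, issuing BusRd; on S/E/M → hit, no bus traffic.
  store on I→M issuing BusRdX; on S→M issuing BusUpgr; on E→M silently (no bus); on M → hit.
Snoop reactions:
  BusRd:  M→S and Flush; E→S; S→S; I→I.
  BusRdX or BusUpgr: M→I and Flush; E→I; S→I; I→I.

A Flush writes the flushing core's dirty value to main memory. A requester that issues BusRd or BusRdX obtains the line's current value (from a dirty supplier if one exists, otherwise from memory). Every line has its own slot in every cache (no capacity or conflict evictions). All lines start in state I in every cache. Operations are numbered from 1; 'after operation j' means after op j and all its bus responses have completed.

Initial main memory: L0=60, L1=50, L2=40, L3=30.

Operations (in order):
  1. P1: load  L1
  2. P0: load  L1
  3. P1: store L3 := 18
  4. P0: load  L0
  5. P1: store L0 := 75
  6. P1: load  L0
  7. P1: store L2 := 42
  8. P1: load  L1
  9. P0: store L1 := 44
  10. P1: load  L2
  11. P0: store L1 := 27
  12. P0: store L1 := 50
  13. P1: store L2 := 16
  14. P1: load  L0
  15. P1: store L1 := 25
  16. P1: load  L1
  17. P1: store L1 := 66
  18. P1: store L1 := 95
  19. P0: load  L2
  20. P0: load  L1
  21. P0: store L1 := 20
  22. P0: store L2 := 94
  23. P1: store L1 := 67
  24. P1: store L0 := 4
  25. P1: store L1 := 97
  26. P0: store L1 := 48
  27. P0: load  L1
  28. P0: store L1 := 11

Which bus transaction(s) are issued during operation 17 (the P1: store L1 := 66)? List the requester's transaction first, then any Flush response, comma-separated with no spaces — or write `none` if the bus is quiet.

step 1: P1: load  L1  ⟶  IE  (L1)  txn=BusRd  M[L1]=50
step 2: P0: load  L1  ⟶  SS  (L1)  txn=BusRd  M[L1]=50
step 3: P1: store L3 := 18  ⟶  IM  (L3)  txn=BusRdX  M[L3]=30
step 4: P0: load  L0  ⟶  EI  (L0)  txn=BusRd  M[L0]=60
step 5: P1: store L0 := 75  ⟶  IM  (L0)  txn=BusRdX  M[L0]=60
step 6: P1: load  L0  ⟶  IM  (L0)  txn=∅  M[L0]=60
step 7: P1: store L2 := 42  ⟶  IM  (L2)  txn=BusRdX  M[L2]=40
step 8: P1: load  L1  ⟶  SS  (L1)  txn=∅  M[L1]=50
step 9: P0: store L1 := 44  ⟶  MI  (L1)  txn=BusUpgr  M[L1]=50
step 10: P1: load  L2  ⟶  IM  (L2)  txn=∅  M[L2]=40
step 11: P0: store L1 := 27  ⟶  MI  (L1)  txn=∅  M[L1]=50
step 12: P0: store L1 := 50  ⟶  MI  (L1)  txn=∅  M[L1]=50
step 13: P1: store L2 := 16  ⟶  IM  (L2)  txn=∅  M[L2]=40
step 14: P1: load  L0  ⟶  IM  (L0)  txn=∅  M[L0]=60
step 15: P1: store L1 := 25  ⟶  IM  (L1)  txn=BusRdX+Flush  M[L1]=50
step 16: P1: load  L1  ⟶  IM  (L1)  txn=∅  M[L1]=50
step 17: P1: store L1 := 66  ⟶  IM  (L1)  txn=∅  M[L1]=50
step 18: P1: store L1 := 95  ⟶  IM  (L1)  txn=∅  M[L1]=50
step 19: P0: load  L2  ⟶  SS  (L2)  txn=BusRd+Flush  M[L2]=16
step 20: P0: load  L1  ⟶  SS  (L1)  txn=BusRd+Flush  M[L1]=95
step 21: P0: store L1 := 20  ⟶  MI  (L1)  txn=BusUpgr  M[L1]=95
step 22: P0: store L2 := 94  ⟶  MI  (L2)  txn=BusUpgr  M[L2]=16
step 23: P1: store L1 := 67  ⟶  IM  (L1)  txn=BusRdX+Flush  M[L1]=20
step 24: P1: store L0 := 4  ⟶  IM  (L0)  txn=∅  M[L0]=60
step 25: P1: store L1 := 97  ⟶  IM  (L1)  txn=∅  M[L1]=20
step 26: P0: store L1 := 48  ⟶  MI  (L1)  txn=BusRdX+Flush  M[L1]=97
step 27: P0: load  L1  ⟶  MI  (L1)  txn=∅  M[L1]=97
step 28: P0: store L1 := 11  ⟶  MI  (L1)  txn=∅  M[L1]=97

bus = none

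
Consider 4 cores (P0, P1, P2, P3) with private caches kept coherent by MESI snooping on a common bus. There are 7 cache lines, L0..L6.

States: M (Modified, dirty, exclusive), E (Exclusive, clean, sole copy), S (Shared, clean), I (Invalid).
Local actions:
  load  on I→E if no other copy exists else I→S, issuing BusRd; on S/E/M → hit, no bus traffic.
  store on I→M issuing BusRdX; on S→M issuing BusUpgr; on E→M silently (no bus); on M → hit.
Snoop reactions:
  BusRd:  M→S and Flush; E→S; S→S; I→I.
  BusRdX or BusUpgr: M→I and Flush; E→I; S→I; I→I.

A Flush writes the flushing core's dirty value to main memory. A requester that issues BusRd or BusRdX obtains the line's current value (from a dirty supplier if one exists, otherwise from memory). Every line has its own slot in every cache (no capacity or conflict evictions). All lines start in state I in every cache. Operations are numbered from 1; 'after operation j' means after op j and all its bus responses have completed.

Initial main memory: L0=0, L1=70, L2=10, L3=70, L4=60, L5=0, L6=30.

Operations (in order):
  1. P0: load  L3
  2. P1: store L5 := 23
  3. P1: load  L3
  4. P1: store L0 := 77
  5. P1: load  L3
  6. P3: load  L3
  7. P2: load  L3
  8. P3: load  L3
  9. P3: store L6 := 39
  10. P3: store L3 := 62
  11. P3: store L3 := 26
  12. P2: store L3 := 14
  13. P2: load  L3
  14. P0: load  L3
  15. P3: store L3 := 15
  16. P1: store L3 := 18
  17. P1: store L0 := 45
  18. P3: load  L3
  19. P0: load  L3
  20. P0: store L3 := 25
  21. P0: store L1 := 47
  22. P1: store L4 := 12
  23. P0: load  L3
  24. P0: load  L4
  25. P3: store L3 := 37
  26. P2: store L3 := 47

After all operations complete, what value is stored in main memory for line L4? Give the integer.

[1] P0: load  L3 | P0:E(70), P1:I, P2:I, P3:I | bus: BusRd
[2] P1: store L5 := 23 | P0:I, P1:M(23), P2:I, P3:I | bus: BusRdX
[3] P1: load  L3 | P0:S(70), P1:S(70), P2:I, P3:I | bus: BusRd
[4] P1: store L0 := 77 | P0:I, P1:M(77), P2:I, P3:I | bus: BusRdX
[5] P1: load  L3 | P0:S(70), P1:S(70), P2:I, P3:I | bus: none
[6] P3: load  L3 | P0:S(70), P1:S(70), P2:I, P3:S(70) | bus: BusRd
[7] P2: load  L3 | P0:S(70), P1:S(70), P2:S(70), P3:S(70) | bus: BusRd
[8] P3: load  L3 | P0:S(70), P1:S(70), P2:S(70), P3:S(70) | bus: none
[9] P3: store L6 := 39 | P0:I, P1:I, P2:I, P3:M(39) | bus: BusRdX
[10] P3: store L3 := 62 | P0:I, P1:I, P2:I, P3:M(62) | bus: BusUpgr
[11] P3: store L3 := 26 | P0:I, P1:I, P2:I, P3:M(26) | bus: none
[12] P2: store L3 := 14 | P0:I, P1:I, P2:M(14), P3:I | bus: BusRdX,Flush
[13] P2: load  L3 | P0:I, P1:I, P2:M(14), P3:I | bus: none
[14] P0: load  L3 | P0:S(14), P1:I, P2:S(14), P3:I | bus: BusRd,Flush
[15] P3: store L3 := 15 | P0:I, P1:I, P2:I, P3:M(15) | bus: BusRdX
[16] P1: store L3 := 18 | P0:I, P1:M(18), P2:I, P3:I | bus: BusRdX,Flush
[17] P1: store L0 := 45 | P0:I, P1:M(45), P2:I, P3:I | bus: none
[18] P3: load  L3 | P0:I, P1:S(18), P2:I, P3:S(18) | bus: BusRd,Flush
[19] P0: load  L3 | P0:S(18), P1:S(18), P2:I, P3:S(18) | bus: BusRd
[20] P0: store L3 := 25 | P0:M(25), P1:I, P2:I, P3:I | bus: BusUpgr
[21] P0: store L1 := 47 | P0:M(47), P1:I, P2:I, P3:I | bus: BusRdX
[22] P1: store L4 := 12 | P0:I, P1:M(12), P2:I, P3:I | bus: BusRdX
[23] P0: load  L3 | P0:M(25), P1:I, P2:I, P3:I | bus: none
[24] P0: load  L4 | P0:S(12), P1:S(12), P2:I, P3:I | bus: BusRd,Flush
[25] P3: store L3 := 37 | P0:I, P1:I, P2:I, P3:M(37) | bus: BusRdX,Flush
[26] P2: store L3 := 47 | P0:I, P1:I, P2:M(47), P3:I | bus: BusRdX,Flush

memory[L4] = 12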